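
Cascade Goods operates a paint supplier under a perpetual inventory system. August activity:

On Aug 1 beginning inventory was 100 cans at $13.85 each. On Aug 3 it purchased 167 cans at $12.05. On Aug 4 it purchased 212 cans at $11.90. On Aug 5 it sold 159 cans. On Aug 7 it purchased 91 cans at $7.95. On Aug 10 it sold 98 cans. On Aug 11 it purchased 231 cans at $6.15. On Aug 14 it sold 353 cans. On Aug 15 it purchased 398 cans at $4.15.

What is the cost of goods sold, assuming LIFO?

COGS = $5,582.70

Aug 5, 159 sold [LIFO — newest first]: 159 @ $11.90 = $1,892.10
Aug 10, 98 sold [LIFO — newest first]: 91 @ $7.95 + 7 @ $11.90 = $806.75
Aug 14, 353 sold [LIFO — newest first]: 231 @ $6.15 + 46 @ $11.90 + 76 @ $12.05 = $2,883.85
Total COGS = $1,892.10 + $806.75 + $2,883.85 = $5,582.70
Ending inventory: 100 @ $13.85 + 91 @ $12.05 + 398 @ $4.15 = $4,133.25
Check: goods available $9,715.95 = COGS $5,582.70 + ending $4,133.25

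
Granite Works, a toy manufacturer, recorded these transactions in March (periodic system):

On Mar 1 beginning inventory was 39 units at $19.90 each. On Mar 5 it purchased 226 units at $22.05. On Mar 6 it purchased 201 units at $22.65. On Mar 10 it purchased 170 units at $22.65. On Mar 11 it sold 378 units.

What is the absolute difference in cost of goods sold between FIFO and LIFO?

$238.65

FIFO COGS: 39 @ $19.90 + 226 @ $22.05 + 113 @ $22.65 = $8,318.85
LIFO COGS: 170 @ $22.65 + 201 @ $22.65 + 7 @ $22.05 = $8,557.50
Difference = |$8,318.85 − $8,557.50| = $238.65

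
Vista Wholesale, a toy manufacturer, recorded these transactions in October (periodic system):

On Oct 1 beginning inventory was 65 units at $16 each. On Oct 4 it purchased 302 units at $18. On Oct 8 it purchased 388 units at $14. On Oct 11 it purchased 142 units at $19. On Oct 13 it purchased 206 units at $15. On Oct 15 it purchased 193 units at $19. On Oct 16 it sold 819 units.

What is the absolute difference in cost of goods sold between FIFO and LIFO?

FIFO COGS: 65 @ $16 + 302 @ $18 + 388 @ $14 + 64 @ $19 = $13,124
LIFO COGS: 193 @ $19 + 206 @ $15 + 142 @ $19 + 278 @ $14 = $13,347
Difference = |$13,124 − $13,347| = $223

$223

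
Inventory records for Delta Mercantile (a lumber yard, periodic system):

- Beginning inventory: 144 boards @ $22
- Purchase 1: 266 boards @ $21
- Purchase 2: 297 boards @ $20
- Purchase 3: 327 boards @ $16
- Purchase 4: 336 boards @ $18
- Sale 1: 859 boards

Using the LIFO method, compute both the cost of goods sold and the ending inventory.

Sale 1 (859) [LIFO — newest first]: 336 @ $18 + 327 @ $16 + 196 @ $20 = $15,200
Ending inventory: 144 @ $22 + 266 @ $21 + 101 @ $20 = $10,774

COGS = $15,200; ending inventory = $10,774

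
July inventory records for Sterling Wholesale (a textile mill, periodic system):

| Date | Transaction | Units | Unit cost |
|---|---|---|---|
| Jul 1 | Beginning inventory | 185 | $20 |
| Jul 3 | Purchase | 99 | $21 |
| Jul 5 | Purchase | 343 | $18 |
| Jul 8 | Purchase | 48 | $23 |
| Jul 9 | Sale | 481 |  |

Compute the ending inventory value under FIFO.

Ending inventory = $3,732

Jul 9, 481 sold [FIFO — oldest first]: 185 @ $20 + 99 @ $21 + 197 @ $18 = $9,325
Ending inventory: 146 @ $18 + 48 @ $23 = $3,732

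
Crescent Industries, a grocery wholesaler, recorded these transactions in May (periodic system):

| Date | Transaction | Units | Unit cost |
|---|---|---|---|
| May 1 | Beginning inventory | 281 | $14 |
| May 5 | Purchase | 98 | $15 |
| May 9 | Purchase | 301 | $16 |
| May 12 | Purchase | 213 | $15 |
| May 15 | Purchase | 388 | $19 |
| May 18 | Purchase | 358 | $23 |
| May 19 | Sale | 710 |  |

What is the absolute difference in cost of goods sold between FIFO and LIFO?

$4,252

FIFO COGS: 281 @ $14 + 98 @ $15 + 301 @ $16 + 30 @ $15 = $10,670
LIFO COGS: 358 @ $23 + 352 @ $19 = $14,922
Difference = |$10,670 − $14,922| = $4,252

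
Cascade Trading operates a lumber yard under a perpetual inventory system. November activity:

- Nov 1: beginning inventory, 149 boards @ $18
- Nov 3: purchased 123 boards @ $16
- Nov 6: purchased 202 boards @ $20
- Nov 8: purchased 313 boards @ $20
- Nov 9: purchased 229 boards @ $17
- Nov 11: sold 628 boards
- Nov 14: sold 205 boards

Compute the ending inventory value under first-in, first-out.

Nov 11, 628 sold [FIFO — oldest first]: 149 @ $18 + 123 @ $16 + 202 @ $20 + 154 @ $20 = $11,770
Nov 14, 205 sold [FIFO — oldest first]: 159 @ $20 + 46 @ $17 = $3,962
Total COGS = $11,770 + $3,962 = $15,732
Ending inventory: 183 @ $17 = $3,111
Check: goods available $18,843 = COGS $15,732 + ending $3,111

Ending inventory = $3,111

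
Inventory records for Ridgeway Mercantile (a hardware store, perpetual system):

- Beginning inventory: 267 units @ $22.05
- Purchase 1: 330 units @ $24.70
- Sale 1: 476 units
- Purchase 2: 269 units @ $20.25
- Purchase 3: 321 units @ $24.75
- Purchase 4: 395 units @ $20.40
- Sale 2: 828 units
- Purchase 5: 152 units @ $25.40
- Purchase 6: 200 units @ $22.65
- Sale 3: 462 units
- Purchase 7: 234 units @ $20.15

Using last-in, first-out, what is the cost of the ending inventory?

Ending inventory = $8,334.90

Sale 1 (476) [LIFO — newest first]: 330 @ $24.70 + 146 @ $22.05 = $11,370.30
Sale 2 (828) [LIFO — newest first]: 395 @ $20.40 + 321 @ $24.75 + 112 @ $20.25 = $18,270.75
Sale 3 (462) [LIFO — newest first]: 200 @ $22.65 + 152 @ $25.40 + 110 @ $20.25 = $10,618.30
Total COGS = $11,370.30 + $18,270.75 + $10,618.30 = $40,259.35
Ending inventory: 121 @ $22.05 + 47 @ $20.25 + 234 @ $20.15 = $8,334.90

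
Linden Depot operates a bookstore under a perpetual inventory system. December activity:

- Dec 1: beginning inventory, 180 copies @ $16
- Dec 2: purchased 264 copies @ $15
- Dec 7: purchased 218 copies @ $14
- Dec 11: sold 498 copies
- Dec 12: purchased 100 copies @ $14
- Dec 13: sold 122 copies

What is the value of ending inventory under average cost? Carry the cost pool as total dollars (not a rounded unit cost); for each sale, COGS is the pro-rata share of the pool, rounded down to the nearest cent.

After Dec 1: 180 on hand, pool $2,880.00 (≈ $16.0000 each)
After Dec 2: 444 on hand, pool $6,840.00 (≈ $15.4054 each)
After Dec 7: 662 on hand, pool $9,892.00 (≈ $14.9426 each)
Dec 11, sell 498: 498/662 × $9,892.00 → $7,441.41
After Dec 12: 264 on hand, pool $3,850.59 (≈ $14.5856 each)
Dec 13, sell 122: 122/264 × $3,850.59 → $1,779.43
Total COGS = $7,441.41 + $1,779.43 = $9,220.84
Ending inventory (cost pool remaining) = $2,071.16

Ending inventory = $2,071.16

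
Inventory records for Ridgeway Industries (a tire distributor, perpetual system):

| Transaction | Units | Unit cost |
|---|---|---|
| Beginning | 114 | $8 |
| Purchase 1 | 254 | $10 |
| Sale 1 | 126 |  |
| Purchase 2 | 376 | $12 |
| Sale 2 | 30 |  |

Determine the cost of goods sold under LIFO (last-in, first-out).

COGS = $1,620

Sale 1 (126) [LIFO — newest first]: 126 @ $10 = $1,260
Sale 2 (30) [LIFO — newest first]: 30 @ $12 = $360
Total COGS = $1,260 + $360 = $1,620
Ending inventory: 114 @ $8 + 128 @ $10 + 346 @ $12 = $6,344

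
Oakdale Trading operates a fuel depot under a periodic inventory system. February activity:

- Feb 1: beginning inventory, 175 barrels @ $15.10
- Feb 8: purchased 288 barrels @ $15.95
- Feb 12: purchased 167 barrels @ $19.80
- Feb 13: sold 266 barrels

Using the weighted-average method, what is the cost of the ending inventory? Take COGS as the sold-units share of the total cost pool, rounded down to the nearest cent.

Feb 13, sell 266: 266/630 × $10,542.70 → $4,451.36
Ending inventory (cost pool remaining) = $6,091.34
Check: goods available $10,542.70 = COGS $4,451.36 + ending $6,091.34

Ending inventory = $6,091.34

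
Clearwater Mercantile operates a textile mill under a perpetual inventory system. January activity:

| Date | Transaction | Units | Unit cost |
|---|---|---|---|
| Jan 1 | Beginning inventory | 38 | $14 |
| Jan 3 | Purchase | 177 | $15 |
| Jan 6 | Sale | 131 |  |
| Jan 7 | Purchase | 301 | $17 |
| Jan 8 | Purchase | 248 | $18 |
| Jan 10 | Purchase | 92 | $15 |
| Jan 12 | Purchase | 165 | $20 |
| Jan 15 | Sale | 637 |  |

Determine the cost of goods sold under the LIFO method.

COGS = $13,353

Jan 6, 131 sold [LIFO — newest first]: 131 @ $15 = $1,965
Jan 15, 637 sold [LIFO — newest first]: 165 @ $20 + 92 @ $15 + 248 @ $18 + 132 @ $17 = $11,388
Total COGS = $1,965 + $11,388 = $13,353
Ending inventory: 38 @ $14 + 46 @ $15 + 169 @ $17 = $4,095
Check: goods available $17,448 = COGS $13,353 + ending $4,095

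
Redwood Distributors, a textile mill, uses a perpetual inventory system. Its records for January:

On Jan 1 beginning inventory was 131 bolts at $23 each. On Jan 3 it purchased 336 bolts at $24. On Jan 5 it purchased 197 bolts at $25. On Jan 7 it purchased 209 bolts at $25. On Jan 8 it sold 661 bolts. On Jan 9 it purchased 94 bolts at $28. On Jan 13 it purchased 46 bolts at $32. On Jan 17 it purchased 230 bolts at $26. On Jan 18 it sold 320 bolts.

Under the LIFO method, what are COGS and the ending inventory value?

COGS = $24,954; ending inventory = $6,357

Jan 8, 661 sold [LIFO — newest first]: 209 @ $25 + 197 @ $25 + 255 @ $24 = $16,270
Jan 18, 320 sold [LIFO — newest first]: 230 @ $26 + 46 @ $32 + 44 @ $28 = $8,684
Total COGS = $16,270 + $8,684 = $24,954
Ending inventory: 131 @ $23 + 81 @ $24 + 50 @ $28 = $6,357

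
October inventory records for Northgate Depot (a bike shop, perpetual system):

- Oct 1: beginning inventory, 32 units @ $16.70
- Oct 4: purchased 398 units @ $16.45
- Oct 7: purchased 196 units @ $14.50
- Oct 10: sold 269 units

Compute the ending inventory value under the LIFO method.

Ending inventory = $5,880.65

Oct 10, 269 sold [LIFO — newest first]: 196 @ $14.50 + 73 @ $16.45 = $4,042.85
Ending inventory: 32 @ $16.70 + 325 @ $16.45 = $5,880.65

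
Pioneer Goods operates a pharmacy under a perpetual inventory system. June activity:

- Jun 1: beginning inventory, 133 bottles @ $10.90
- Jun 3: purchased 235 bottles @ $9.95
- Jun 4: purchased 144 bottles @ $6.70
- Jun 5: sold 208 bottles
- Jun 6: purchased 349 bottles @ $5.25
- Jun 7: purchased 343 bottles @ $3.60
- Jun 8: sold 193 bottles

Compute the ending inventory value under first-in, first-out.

Jun 5, 208 sold [FIFO — oldest first]: 133 @ $10.90 + 75 @ $9.95 = $2,195.95
Jun 8, 193 sold [FIFO — oldest first]: 160 @ $9.95 + 33 @ $6.70 = $1,813.10
Total COGS = $2,195.95 + $1,813.10 = $4,009.05
Ending inventory: 111 @ $6.70 + 349 @ $5.25 + 343 @ $3.60 = $3,810.75

Ending inventory = $3,810.75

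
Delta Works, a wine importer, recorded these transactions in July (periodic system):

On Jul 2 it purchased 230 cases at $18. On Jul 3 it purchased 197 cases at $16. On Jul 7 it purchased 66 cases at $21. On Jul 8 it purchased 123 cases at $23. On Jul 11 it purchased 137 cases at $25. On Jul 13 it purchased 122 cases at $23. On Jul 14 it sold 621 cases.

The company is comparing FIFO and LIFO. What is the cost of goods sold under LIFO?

FIFO COGS: 230 @ $18 + 197 @ $16 + 66 @ $21 + 123 @ $23 + 5 @ $25 = $11,632
LIFO COGS: 122 @ $23 + 137 @ $25 + 123 @ $23 + 66 @ $21 + 173 @ $16 = $13,214

COGS = $13,214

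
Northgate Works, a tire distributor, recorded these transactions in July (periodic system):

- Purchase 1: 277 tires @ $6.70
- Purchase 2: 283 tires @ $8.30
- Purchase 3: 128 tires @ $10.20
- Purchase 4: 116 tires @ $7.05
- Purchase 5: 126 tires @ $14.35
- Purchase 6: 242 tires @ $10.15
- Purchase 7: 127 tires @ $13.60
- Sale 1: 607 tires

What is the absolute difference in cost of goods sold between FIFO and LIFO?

FIFO COGS: 277 @ $6.70 + 283 @ $8.30 + 47 @ $10.20 = $4,684.20
LIFO COGS: 127 @ $13.60 + 242 @ $10.15 + 126 @ $14.35 + 112 @ $7.05 = $6,781.20
Difference = |$4,684.20 − $6,781.20| = $2,097.00

$2,097.00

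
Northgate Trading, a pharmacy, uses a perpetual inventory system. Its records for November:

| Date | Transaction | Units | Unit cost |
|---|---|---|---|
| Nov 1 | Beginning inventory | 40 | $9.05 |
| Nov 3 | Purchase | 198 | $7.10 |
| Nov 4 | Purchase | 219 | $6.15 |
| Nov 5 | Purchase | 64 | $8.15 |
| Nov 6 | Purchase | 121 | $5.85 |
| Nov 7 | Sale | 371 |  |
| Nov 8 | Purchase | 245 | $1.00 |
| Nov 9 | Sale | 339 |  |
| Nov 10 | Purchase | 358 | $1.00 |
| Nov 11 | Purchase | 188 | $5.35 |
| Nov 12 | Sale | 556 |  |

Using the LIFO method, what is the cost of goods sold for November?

Nov 7, 371 sold [LIFO — newest first]: 121 @ $5.85 + 64 @ $8.15 + 186 @ $6.15 = $2,373.35
Nov 9, 339 sold [LIFO — newest first]: 245 @ $1.00 + 33 @ $6.15 + 61 @ $7.10 = $881.05
Nov 12, 556 sold [LIFO — newest first]: 188 @ $5.35 + 358 @ $1.00 + 10 @ $7.10 = $1,434.80
Total COGS = $2,373.35 + $881.05 + $1,434.80 = $4,689.20
Ending inventory: 40 @ $9.05 + 127 @ $7.10 = $1,263.70

COGS = $4,689.20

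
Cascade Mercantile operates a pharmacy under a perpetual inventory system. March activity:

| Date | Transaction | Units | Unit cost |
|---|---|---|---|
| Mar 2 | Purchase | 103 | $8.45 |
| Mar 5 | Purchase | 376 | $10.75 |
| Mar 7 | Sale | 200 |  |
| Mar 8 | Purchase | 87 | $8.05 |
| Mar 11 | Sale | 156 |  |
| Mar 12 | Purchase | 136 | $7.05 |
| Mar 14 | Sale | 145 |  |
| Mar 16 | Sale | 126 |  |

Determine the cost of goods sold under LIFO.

Mar 7, 200 sold [LIFO — newest first]: 200 @ $10.75 = $2,150.00
Mar 11, 156 sold [LIFO — newest first]: 87 @ $8.05 + 69 @ $10.75 = $1,442.10
Mar 14, 145 sold [LIFO — newest first]: 136 @ $7.05 + 9 @ $10.75 = $1,055.55
Mar 16, 126 sold [LIFO — newest first]: 98 @ $10.75 + 28 @ $8.45 = $1,290.10
Total COGS = $2,150.00 + $1,442.10 + $1,055.55 + $1,290.10 = $5,937.75
Ending inventory: 75 @ $8.45 = $633.75
Check: goods available $6,571.50 = COGS $5,937.75 + ending $633.75

COGS = $5,937.75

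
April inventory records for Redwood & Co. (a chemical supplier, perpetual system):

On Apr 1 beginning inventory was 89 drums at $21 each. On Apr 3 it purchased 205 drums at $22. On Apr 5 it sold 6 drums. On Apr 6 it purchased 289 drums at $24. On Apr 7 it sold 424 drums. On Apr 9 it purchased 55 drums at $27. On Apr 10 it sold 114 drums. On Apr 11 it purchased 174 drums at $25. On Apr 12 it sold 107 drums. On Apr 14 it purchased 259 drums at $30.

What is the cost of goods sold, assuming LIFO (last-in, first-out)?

COGS = $15,496

Apr 5, 6 sold [LIFO — newest first]: 6 @ $22 = $132
Apr 7, 424 sold [LIFO — newest first]: 289 @ $24 + 135 @ $22 = $9,906
Apr 10, 114 sold [LIFO — newest first]: 55 @ $27 + 59 @ $22 = $2,783
Apr 12, 107 sold [LIFO — newest first]: 107 @ $25 = $2,675
Total COGS = $132 + $9,906 + $2,783 + $2,675 = $15,496
Ending inventory: 89 @ $21 + 5 @ $22 + 67 @ $25 + 259 @ $30 = $11,424
Check: goods available $26,920 = COGS $15,496 + ending $11,424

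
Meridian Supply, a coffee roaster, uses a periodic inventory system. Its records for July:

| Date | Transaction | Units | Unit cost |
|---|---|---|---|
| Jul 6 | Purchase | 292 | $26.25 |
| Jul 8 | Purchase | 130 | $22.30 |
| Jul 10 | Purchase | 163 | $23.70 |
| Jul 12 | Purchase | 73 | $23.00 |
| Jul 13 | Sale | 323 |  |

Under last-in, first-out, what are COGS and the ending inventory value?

Jul 13, 323 sold [LIFO — newest first]: 73 @ $23.00 + 163 @ $23.70 + 87 @ $22.30 = $7,482.20
Ending inventory: 292 @ $26.25 + 43 @ $22.30 = $8,623.90

COGS = $7,482.20; ending inventory = $8,623.90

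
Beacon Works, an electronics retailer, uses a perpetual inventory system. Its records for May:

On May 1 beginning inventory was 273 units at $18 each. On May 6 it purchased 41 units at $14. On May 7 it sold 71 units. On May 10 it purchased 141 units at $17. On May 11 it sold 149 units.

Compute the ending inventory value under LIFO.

Ending inventory = $4,230

May 7, 71 sold [LIFO — newest first]: 41 @ $14 + 30 @ $18 = $1,114
May 11, 149 sold [LIFO — newest first]: 141 @ $17 + 8 @ $18 = $2,541
Total COGS = $1,114 + $2,541 = $3,655
Ending inventory: 235 @ $18 = $4,230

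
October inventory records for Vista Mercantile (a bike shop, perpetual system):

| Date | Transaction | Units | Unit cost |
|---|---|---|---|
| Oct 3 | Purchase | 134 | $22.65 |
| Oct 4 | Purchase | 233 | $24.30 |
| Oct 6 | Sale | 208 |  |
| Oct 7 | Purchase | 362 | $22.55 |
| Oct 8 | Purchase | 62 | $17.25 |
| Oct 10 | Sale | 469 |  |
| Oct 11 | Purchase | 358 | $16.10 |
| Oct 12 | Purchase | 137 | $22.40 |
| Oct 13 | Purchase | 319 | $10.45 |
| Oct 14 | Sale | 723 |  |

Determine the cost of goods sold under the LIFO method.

Oct 6, 208 sold [LIFO — newest first]: 208 @ $24.30 = $5,054.40
Oct 10, 469 sold [LIFO — newest first]: 62 @ $17.25 + 362 @ $22.55 + 25 @ $24.30 + 20 @ $22.65 = $10,293.10
Oct 14, 723 sold [LIFO — newest first]: 319 @ $10.45 + 137 @ $22.40 + 267 @ $16.10 = $10,701.05
Total COGS = $5,054.40 + $10,293.10 + $10,701.05 = $26,048.55
Ending inventory: 114 @ $22.65 + 91 @ $16.10 = $4,047.20

COGS = $26,048.55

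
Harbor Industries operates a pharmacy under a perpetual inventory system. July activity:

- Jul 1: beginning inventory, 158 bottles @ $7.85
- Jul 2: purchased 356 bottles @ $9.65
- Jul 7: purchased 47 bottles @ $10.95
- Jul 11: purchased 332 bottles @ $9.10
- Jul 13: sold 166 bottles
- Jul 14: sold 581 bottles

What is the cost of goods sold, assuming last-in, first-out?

COGS = $7,065.45

Jul 13, 166 sold [LIFO — newest first]: 166 @ $9.10 = $1,510.60
Jul 14, 581 sold [LIFO — newest first]: 166 @ $9.10 + 47 @ $10.95 + 356 @ $9.65 + 12 @ $7.85 = $5,554.85
Total COGS = $1,510.60 + $5,554.85 = $7,065.45
Ending inventory: 146 @ $7.85 = $1,146.10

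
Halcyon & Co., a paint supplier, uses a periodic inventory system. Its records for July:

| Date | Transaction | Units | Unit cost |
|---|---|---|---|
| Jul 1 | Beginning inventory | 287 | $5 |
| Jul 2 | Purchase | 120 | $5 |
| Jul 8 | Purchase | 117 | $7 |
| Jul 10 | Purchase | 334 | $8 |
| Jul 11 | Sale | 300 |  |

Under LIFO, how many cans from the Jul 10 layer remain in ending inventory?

34

Jul 11, 300 sold [LIFO — newest first]: 300 @ $8 = $2,400
Ending inventory: 287 @ $5 + 120 @ $5 + 117 @ $7 + 34 @ $8 = $3,126
Check: goods available $5,526 = COGS $2,400 + ending $3,126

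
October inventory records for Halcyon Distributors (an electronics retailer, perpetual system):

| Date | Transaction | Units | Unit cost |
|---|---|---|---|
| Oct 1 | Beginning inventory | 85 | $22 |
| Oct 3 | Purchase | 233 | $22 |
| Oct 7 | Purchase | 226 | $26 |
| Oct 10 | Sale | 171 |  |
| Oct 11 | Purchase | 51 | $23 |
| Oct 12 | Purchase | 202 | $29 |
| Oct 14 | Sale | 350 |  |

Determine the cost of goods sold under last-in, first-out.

Oct 10, 171 sold [LIFO — newest first]: 171 @ $26 = $4,446
Oct 14, 350 sold [LIFO — newest first]: 202 @ $29 + 51 @ $23 + 55 @ $26 + 42 @ $22 = $9,385
Total COGS = $4,446 + $9,385 = $13,831
Ending inventory: 85 @ $22 + 191 @ $22 = $6,072

COGS = $13,831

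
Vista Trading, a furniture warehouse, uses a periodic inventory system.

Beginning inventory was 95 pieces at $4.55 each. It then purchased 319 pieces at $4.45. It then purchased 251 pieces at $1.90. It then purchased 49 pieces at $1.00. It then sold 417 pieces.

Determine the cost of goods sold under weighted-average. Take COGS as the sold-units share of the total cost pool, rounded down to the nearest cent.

COGS = $1,388.65

Sale 1, sell 417: 417/714 × $2,377.70 → $1,388.65
Ending inventory (cost pool remaining) = $989.05
Check: goods available $2,377.70 = COGS $1,388.65 + ending $989.05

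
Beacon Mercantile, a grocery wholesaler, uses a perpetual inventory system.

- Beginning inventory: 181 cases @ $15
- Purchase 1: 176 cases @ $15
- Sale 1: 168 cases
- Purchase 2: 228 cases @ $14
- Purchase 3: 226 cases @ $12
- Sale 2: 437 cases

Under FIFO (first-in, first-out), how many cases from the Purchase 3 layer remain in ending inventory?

Sale 1 (168) [FIFO — oldest first]: 168 @ $15 = $2,520
Sale 2 (437) [FIFO — oldest first]: 13 @ $15 + 176 @ $15 + 228 @ $14 + 20 @ $12 = $6,267
Total COGS = $2,520 + $6,267 = $8,787
Ending inventory: 206 @ $12 = $2,472

206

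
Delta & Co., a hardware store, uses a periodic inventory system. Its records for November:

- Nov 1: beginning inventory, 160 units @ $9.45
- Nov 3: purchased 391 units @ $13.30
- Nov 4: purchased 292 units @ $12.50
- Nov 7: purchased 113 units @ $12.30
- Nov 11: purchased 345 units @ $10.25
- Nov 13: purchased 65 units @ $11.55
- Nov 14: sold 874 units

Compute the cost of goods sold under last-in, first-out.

COGS = $10,111.60

Nov 14, 874 sold [LIFO — newest first]: 65 @ $11.55 + 345 @ $10.25 + 113 @ $12.30 + 292 @ $12.50 + 59 @ $13.30 = $10,111.60
Ending inventory: 160 @ $9.45 + 332 @ $13.30 = $5,927.60
Check: goods available $16,039.20 = COGS $10,111.60 + ending $5,927.60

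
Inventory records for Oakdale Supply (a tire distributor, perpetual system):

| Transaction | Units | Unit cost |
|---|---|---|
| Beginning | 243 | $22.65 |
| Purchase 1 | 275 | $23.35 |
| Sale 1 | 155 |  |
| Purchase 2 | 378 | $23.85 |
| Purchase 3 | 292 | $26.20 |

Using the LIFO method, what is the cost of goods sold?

COGS = $3,619.25

Sale 1 (155) [LIFO — newest first]: 155 @ $23.35 = $3,619.25
Ending inventory: 243 @ $22.65 + 120 @ $23.35 + 378 @ $23.85 + 292 @ $26.20 = $24,971.65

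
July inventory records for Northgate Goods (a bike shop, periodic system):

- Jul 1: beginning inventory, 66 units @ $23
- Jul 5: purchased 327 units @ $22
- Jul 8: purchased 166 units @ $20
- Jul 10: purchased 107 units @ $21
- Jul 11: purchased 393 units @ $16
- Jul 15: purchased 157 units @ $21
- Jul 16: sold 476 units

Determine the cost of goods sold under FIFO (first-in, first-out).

Jul 16, 476 sold [FIFO — oldest first]: 66 @ $23 + 327 @ $22 + 83 @ $20 = $10,372
Ending inventory: 83 @ $20 + 107 @ $21 + 393 @ $16 + 157 @ $21 = $13,492

COGS = $10,372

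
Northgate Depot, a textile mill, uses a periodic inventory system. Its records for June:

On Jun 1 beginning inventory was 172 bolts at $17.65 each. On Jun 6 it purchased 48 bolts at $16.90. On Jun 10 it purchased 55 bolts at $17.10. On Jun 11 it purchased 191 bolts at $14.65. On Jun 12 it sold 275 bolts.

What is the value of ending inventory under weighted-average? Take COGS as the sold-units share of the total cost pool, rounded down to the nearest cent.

Jun 12, sell 275: 275/466 × $7,585.65 → $4,476.51
Ending inventory (cost pool remaining) = $3,109.14

Ending inventory = $3,109.14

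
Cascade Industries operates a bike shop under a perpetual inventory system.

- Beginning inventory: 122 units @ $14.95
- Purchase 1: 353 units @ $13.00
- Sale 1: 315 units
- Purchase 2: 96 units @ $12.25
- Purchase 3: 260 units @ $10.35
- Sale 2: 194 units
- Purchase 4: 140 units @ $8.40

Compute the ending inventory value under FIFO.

Sale 1 (315) [FIFO — oldest first]: 122 @ $14.95 + 193 @ $13.00 = $4,332.90
Sale 2 (194) [FIFO — oldest first]: 160 @ $13.00 + 34 @ $12.25 = $2,496.50
Total COGS = $4,332.90 + $2,496.50 = $6,829.40
Ending inventory: 62 @ $12.25 + 260 @ $10.35 + 140 @ $8.40 = $4,626.50

Ending inventory = $4,626.50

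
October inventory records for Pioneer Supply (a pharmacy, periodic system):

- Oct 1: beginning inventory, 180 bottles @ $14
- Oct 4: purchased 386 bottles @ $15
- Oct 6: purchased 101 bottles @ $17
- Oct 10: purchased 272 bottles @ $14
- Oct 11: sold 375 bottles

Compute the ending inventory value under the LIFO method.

Ending inventory = $8,280

Oct 11, 375 sold [LIFO — newest first]: 272 @ $14 + 101 @ $17 + 2 @ $15 = $5,555
Ending inventory: 180 @ $14 + 384 @ $15 = $8,280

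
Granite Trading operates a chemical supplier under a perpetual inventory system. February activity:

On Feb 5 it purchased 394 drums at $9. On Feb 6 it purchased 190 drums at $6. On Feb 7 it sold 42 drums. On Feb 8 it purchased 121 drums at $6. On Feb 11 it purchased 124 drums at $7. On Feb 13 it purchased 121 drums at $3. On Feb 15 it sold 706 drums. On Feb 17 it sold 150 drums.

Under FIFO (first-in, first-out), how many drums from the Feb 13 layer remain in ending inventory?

52

Feb 7, 42 sold [FIFO — oldest first]: 42 @ $9 = $378
Feb 15, 706 sold [FIFO — oldest first]: 352 @ $9 + 190 @ $6 + 121 @ $6 + 43 @ $7 = $5,335
Feb 17, 150 sold [FIFO — oldest first]: 81 @ $7 + 69 @ $3 = $774
Total COGS = $378 + $5,335 + $774 = $6,487
Ending inventory: 52 @ $3 = $156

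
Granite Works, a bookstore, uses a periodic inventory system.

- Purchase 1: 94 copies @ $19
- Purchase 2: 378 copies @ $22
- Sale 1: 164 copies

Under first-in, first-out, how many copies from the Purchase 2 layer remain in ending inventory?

308

Sale 1 (164) [FIFO — oldest first]: 94 @ $19 + 70 @ $22 = $3,326
Ending inventory: 308 @ $22 = $6,776
Check: goods available $10,102 = COGS $3,326 + ending $6,776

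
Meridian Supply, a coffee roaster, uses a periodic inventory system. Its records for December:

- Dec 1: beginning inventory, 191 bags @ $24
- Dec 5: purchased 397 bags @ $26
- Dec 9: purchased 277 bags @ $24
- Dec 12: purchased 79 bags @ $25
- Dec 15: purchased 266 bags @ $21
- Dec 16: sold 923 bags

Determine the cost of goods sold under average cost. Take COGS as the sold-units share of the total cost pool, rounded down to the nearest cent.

COGS = $22,209.21

Dec 16, sell 923: 923/1210 × $29,115.00 → $22,209.21
Ending inventory (cost pool remaining) = $6,905.79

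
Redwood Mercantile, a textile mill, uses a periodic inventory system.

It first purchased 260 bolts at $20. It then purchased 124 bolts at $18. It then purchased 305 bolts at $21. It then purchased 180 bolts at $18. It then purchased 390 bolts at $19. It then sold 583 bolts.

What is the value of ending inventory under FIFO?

Ending inventory = $12,876

Sale 1 (583) [FIFO — oldest first]: 260 @ $20 + 124 @ $18 + 199 @ $21 = $11,611
Ending inventory: 106 @ $21 + 180 @ $18 + 390 @ $19 = $12,876
Check: goods available $24,487 = COGS $11,611 + ending $12,876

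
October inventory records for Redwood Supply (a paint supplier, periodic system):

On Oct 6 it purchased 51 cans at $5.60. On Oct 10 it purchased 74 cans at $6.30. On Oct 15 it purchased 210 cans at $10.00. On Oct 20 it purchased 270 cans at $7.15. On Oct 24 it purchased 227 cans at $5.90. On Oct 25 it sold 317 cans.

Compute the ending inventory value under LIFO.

Ending inventory = $4,138.80

Oct 25, 317 sold [LIFO — newest first]: 227 @ $5.90 + 90 @ $7.15 = $1,982.80
Ending inventory: 51 @ $5.60 + 74 @ $6.30 + 210 @ $10.00 + 180 @ $7.15 = $4,138.80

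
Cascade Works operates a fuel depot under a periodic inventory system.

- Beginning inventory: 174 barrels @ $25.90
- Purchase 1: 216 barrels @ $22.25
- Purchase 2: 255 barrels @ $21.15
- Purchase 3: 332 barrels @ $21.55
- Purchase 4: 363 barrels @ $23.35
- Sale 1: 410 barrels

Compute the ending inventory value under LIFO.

Ending inventory = $20,847.60

Sale 1 (410) [LIFO — newest first]: 363 @ $23.35 + 47 @ $21.55 = $9,488.90
Ending inventory: 174 @ $25.90 + 216 @ $22.25 + 255 @ $21.15 + 285 @ $21.55 = $20,847.60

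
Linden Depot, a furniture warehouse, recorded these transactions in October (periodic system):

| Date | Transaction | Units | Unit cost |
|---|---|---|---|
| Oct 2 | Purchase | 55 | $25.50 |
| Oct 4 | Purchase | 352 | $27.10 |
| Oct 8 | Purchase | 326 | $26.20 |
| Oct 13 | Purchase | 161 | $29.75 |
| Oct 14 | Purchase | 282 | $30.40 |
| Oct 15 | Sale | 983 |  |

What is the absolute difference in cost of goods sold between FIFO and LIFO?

FIFO COGS: 55 @ $25.50 + 352 @ $27.10 + 326 @ $26.20 + 161 @ $29.75 + 89 @ $30.40 = $26,978.25
LIFO COGS: 282 @ $30.40 + 161 @ $29.75 + 326 @ $26.20 + 214 @ $27.10 = $27,703.15
Difference = |$26,978.25 − $27,703.15| = $724.90

$724.90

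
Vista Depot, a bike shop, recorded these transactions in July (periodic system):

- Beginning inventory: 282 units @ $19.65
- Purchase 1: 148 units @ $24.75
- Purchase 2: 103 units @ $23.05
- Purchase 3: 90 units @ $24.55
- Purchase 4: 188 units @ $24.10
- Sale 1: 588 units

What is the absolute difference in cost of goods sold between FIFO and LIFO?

$1,008.10

FIFO COGS: 282 @ $19.65 + 148 @ $24.75 + 103 @ $23.05 + 55 @ $24.55 = $12,928.70
LIFO COGS: 188 @ $24.10 + 90 @ $24.55 + 103 @ $23.05 + 148 @ $24.75 + 59 @ $19.65 = $13,936.80
Difference = |$12,928.70 − $13,936.80| = $1,008.10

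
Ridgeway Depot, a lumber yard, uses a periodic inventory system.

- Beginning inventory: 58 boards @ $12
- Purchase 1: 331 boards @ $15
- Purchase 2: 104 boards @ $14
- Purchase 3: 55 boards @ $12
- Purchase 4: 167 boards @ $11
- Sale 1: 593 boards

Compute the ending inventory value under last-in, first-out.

Sale 1 (593) [LIFO — newest first]: 167 @ $11 + 55 @ $12 + 104 @ $14 + 267 @ $15 = $7,958
Ending inventory: 58 @ $12 + 64 @ $15 = $1,656

Ending inventory = $1,656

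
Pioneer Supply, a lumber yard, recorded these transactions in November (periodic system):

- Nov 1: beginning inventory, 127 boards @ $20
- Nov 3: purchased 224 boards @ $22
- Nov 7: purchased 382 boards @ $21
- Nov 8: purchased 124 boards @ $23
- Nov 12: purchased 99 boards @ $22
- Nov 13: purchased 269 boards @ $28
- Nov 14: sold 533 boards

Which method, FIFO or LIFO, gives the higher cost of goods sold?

LIFO

FIFO COGS: 127 @ $20 + 224 @ $22 + 182 @ $21 = $11,290
LIFO COGS: 269 @ $28 + 99 @ $22 + 124 @ $23 + 41 @ $21 = $13,423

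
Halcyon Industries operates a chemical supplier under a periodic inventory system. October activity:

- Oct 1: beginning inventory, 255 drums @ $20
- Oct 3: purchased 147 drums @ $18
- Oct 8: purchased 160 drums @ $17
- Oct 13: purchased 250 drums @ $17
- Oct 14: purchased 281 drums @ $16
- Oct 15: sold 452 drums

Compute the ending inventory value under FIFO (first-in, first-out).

Oct 15, 452 sold [FIFO — oldest first]: 255 @ $20 + 147 @ $18 + 50 @ $17 = $8,596
Ending inventory: 110 @ $17 + 250 @ $17 + 281 @ $16 = $10,616
Check: goods available $19,212 = COGS $8,596 + ending $10,616

Ending inventory = $10,616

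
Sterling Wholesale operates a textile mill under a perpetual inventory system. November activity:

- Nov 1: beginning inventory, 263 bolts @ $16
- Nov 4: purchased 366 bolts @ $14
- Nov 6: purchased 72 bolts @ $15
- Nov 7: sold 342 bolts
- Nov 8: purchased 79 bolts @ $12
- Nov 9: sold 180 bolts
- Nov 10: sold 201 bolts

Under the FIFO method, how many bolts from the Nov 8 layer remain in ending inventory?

57

Nov 7, 342 sold [FIFO — oldest first]: 263 @ $16 + 79 @ $14 = $5,314
Nov 9, 180 sold [FIFO — oldest first]: 180 @ $14 = $2,520
Nov 10, 201 sold [FIFO — oldest first]: 107 @ $14 + 72 @ $15 + 22 @ $12 = $2,842
Total COGS = $5,314 + $2,520 + $2,842 = $10,676
Ending inventory: 57 @ $12 = $684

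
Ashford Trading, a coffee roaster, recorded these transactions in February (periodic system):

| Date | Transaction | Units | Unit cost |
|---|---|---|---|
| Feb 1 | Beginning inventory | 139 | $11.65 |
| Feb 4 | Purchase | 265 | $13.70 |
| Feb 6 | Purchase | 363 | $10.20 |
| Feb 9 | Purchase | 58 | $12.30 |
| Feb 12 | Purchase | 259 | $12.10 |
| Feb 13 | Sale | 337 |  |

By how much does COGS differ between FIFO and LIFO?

$280.65

FIFO COGS: 139 @ $11.65 + 198 @ $13.70 = $4,331.95
LIFO COGS: 259 @ $12.10 + 58 @ $12.30 + 20 @ $10.20 = $4,051.30
Difference = |$4,331.95 − $4,051.30| = $280.65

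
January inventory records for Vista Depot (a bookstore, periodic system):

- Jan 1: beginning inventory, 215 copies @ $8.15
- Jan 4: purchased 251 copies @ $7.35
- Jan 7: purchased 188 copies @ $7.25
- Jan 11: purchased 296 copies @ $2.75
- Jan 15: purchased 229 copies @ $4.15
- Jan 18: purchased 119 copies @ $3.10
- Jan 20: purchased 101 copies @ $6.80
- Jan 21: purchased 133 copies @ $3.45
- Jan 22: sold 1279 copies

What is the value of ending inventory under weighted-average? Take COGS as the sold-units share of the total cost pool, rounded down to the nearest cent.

Ending inventory = $1,360.62

Jan 22, sell 1279: 1279/1532 × $8,239.00 → $6,878.38
Ending inventory (cost pool remaining) = $1,360.62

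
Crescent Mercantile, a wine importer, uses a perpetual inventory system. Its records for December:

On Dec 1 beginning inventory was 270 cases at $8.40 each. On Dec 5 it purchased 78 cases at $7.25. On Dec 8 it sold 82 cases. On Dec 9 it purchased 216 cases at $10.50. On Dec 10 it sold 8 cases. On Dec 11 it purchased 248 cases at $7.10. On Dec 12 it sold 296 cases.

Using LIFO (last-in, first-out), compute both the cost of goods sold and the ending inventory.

Dec 8, 82 sold [LIFO — newest first]: 78 @ $7.25 + 4 @ $8.40 = $599.10
Dec 10, 8 sold [LIFO — newest first]: 8 @ $10.50 = $84.00
Dec 12, 296 sold [LIFO — newest first]: 248 @ $7.10 + 48 @ $10.50 = $2,264.80
Total COGS = $599.10 + $84.00 + $2,264.80 = $2,947.90
Ending inventory: 266 @ $8.40 + 160 @ $10.50 = $3,914.40
Check: goods available $6,862.30 = COGS $2,947.90 + ending $3,914.40

COGS = $2,947.90; ending inventory = $3,914.40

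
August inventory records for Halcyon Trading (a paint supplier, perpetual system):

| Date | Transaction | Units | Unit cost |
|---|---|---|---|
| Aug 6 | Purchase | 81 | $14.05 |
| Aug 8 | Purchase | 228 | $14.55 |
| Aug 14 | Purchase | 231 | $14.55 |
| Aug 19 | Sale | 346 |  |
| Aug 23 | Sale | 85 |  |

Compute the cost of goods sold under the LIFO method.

Aug 19, 346 sold [LIFO — newest first]: 231 @ $14.55 + 115 @ $14.55 = $5,034.30
Aug 23, 85 sold [LIFO — newest first]: 85 @ $14.55 = $1,236.75
Total COGS = $5,034.30 + $1,236.75 = $6,271.05
Ending inventory: 81 @ $14.05 + 28 @ $14.55 = $1,545.45

COGS = $6,271.05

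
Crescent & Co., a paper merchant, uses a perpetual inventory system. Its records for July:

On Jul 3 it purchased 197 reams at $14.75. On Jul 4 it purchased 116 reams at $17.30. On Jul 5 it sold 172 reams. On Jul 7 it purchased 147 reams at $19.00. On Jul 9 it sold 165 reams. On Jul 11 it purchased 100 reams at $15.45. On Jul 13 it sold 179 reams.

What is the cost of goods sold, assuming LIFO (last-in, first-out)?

Jul 5, 172 sold [LIFO — newest first]: 116 @ $17.30 + 56 @ $14.75 = $2,832.80
Jul 9, 165 sold [LIFO — newest first]: 147 @ $19.00 + 18 @ $14.75 = $3,058.50
Jul 13, 179 sold [LIFO — newest first]: 100 @ $15.45 + 79 @ $14.75 = $2,710.25
Total COGS = $2,832.80 + $3,058.50 + $2,710.25 = $8,601.55
Ending inventory: 44 @ $14.75 = $649.00

COGS = $8,601.55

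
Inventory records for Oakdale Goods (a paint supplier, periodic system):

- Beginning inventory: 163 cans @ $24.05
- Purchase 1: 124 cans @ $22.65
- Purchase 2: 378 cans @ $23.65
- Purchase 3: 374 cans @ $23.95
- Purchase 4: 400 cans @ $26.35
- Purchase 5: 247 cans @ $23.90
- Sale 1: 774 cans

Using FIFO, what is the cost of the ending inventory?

Ending inventory = $22,790.05

Sale 1 (774) [FIFO — oldest first]: 163 @ $24.05 + 124 @ $22.65 + 378 @ $23.65 + 109 @ $23.95 = $18,279.00
Ending inventory: 265 @ $23.95 + 400 @ $26.35 + 247 @ $23.90 = $22,790.05
Check: goods available $41,069.05 = COGS $18,279.00 + ending $22,790.05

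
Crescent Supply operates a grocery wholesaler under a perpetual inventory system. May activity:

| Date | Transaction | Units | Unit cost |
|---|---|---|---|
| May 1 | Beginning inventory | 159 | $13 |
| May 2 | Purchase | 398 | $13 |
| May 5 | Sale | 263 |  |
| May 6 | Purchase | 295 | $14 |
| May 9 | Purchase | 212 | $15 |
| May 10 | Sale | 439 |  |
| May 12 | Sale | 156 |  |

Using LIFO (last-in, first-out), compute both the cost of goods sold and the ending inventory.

COGS = $11,873; ending inventory = $2,678

May 5, 263 sold [LIFO — newest first]: 263 @ $13 = $3,419
May 10, 439 sold [LIFO — newest first]: 212 @ $15 + 227 @ $14 = $6,358
May 12, 156 sold [LIFO — newest first]: 68 @ $14 + 88 @ $13 = $2,096
Total COGS = $3,419 + $6,358 + $2,096 = $11,873
Ending inventory: 159 @ $13 + 47 @ $13 = $2,678
Check: goods available $14,551 = COGS $11,873 + ending $2,678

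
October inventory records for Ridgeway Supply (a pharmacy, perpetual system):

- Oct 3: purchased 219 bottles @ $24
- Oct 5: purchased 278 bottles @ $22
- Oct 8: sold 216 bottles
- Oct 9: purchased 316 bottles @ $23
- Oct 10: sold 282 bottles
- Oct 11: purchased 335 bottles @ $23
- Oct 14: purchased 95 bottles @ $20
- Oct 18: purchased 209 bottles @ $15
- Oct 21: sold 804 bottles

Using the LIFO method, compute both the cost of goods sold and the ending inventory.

COGS = $27,780; ending inventory = $3,600

Oct 8, 216 sold [LIFO — newest first]: 216 @ $22 = $4,752
Oct 10, 282 sold [LIFO — newest first]: 282 @ $23 = $6,486
Oct 21, 804 sold [LIFO — newest first]: 209 @ $15 + 95 @ $20 + 335 @ $23 + 34 @ $23 + 62 @ $22 + 69 @ $24 = $16,542
Total COGS = $4,752 + $6,486 + $16,542 = $27,780
Ending inventory: 150 @ $24 = $3,600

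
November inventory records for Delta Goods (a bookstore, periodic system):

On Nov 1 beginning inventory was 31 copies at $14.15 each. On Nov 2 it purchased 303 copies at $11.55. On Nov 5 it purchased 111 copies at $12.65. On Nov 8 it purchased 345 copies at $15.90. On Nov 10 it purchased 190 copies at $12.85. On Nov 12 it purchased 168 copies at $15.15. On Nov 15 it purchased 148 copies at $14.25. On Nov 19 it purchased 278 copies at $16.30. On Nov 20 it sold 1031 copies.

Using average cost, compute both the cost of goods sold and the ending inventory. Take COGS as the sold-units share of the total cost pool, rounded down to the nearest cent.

COGS = $14,708.48; ending inventory = $7,746.57

Nov 20, sell 1031: 1031/1574 × $22,455.05 → $14,708.48
Ending inventory (cost pool remaining) = $7,746.57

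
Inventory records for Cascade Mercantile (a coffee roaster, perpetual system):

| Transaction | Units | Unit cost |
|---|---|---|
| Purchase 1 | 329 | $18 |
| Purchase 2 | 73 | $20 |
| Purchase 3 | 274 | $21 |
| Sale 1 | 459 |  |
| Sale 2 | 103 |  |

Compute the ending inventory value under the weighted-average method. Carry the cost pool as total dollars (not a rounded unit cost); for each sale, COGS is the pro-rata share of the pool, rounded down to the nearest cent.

After Purchase 1: 329 on hand, pool $5,922.00 (≈ $18.0000 each)
After Purchase 2: 402 on hand, pool $7,382.00 (≈ $18.3632 each)
After Purchase 3: 676 on hand, pool $13,136.00 (≈ $19.4320 each)
Sale 1, sell 459: 459/676 × $13,136.00 → $8,919.26
Sale 2, sell 103: 103/217 × $4,216.74 → $2,001.49
Total COGS = $8,919.26 + $2,001.49 = $10,920.75
Ending inventory (cost pool remaining) = $2,215.25
Check: goods available $13,136.00 = COGS $10,920.75 + ending $2,215.25

Ending inventory = $2,215.25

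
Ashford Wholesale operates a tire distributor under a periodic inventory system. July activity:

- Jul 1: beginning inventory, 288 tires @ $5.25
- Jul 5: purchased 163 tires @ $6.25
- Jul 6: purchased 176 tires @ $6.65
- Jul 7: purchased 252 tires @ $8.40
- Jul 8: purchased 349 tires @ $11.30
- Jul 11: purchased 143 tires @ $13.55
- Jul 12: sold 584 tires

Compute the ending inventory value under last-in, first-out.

Jul 12, 584 sold [LIFO — newest first]: 143 @ $13.55 + 349 @ $11.30 + 92 @ $8.40 = $6,654.15
Ending inventory: 288 @ $5.25 + 163 @ $6.25 + 176 @ $6.65 + 160 @ $8.40 = $5,045.15
Check: goods available $11,699.30 = COGS $6,654.15 + ending $5,045.15

Ending inventory = $5,045.15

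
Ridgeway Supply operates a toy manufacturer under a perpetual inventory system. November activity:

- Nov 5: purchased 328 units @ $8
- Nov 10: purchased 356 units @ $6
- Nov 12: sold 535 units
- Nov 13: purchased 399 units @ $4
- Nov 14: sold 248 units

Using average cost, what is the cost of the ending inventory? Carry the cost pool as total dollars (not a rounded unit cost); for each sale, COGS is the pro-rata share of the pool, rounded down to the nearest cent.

After Nov 5: 328 on hand, pool $2,624.00 (≈ $8.0000 each)
After Nov 10: 684 on hand, pool $4,760.00 (≈ $6.9591 each)
Nov 12, sell 535: 535/684 × $4,760.00 → $3,723.09
After Nov 13: 548 on hand, pool $2,632.91 (≈ $4.8046 each)
Nov 14, sell 248: 248/548 × $2,632.91 → $1,191.53
Total COGS = $3,723.09 + $1,191.53 = $4,914.62
Ending inventory (cost pool remaining) = $1,441.38
Check: goods available $6,356.00 = COGS $4,914.62 + ending $1,441.38

Ending inventory = $1,441.38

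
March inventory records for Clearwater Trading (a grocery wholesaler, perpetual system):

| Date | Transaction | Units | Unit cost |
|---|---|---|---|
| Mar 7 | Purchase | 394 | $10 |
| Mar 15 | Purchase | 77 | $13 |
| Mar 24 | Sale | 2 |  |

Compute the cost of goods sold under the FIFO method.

COGS = $20

Mar 24, 2 sold [FIFO — oldest first]: 2 @ $10 = $20
Ending inventory: 392 @ $10 + 77 @ $13 = $4,921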